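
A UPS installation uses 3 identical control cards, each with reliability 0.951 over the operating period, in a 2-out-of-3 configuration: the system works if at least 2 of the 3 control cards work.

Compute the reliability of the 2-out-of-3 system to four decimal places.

0.9930

R = Σ_{i=2}^{3} C(3,i) p^i (1−p)^{3−i} with p = 0.951
C(3,2)·0.951^2·0.049^1 = 0.132947
C(3,3)·0.951^3·0.049^0 = 0.860085
Sum = 0.9930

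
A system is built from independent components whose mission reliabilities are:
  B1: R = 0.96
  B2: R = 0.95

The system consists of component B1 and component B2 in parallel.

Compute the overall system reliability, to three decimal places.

0.998

Parallel (B1 and B2): 1 − (1 − 0.96000)(1 − 0.95000) = 0.998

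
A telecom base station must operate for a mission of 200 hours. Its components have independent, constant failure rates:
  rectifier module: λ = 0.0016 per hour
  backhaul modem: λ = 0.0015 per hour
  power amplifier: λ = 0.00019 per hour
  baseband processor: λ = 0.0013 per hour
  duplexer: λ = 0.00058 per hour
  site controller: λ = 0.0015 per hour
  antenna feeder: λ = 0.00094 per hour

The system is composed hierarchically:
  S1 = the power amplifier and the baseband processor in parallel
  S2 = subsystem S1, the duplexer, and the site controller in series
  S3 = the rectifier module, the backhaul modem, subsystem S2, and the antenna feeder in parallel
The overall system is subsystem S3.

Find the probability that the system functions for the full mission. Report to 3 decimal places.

R(rectifier module) = exp(−0.0016 × 200) = 0.72615
R(backhaul modem) = exp(−0.0015 × 200) = 0.74082
R(power amplifier) = exp(−0.00019 × 200) = 0.96271
R(baseband processor) = exp(−0.0013 × 200) = 0.77105
R(duplexer) = exp(−0.00058 × 200) = 0.89048
R(site controller) = exp(−0.0015 × 200) = 0.74082
R(antenna feeder) = exp(−0.00094 × 200) = 0.82861
Parallel (power amplifier and baseband processor): 1 − (1 − 0.96271)(1 − 0.77105) = 0.99146
Series ([0.99146], duplexer, and site controller): 0.99146 × 0.89048 × 0.74082 = 0.65405
Parallel (rectifier module, backhaul modem, [0.65405], and antenna feeder): 1 − (1 − 0.72615)(1 − 0.74082)(1 − 0.65405)(1 − 0.82861) = 0.996

0.996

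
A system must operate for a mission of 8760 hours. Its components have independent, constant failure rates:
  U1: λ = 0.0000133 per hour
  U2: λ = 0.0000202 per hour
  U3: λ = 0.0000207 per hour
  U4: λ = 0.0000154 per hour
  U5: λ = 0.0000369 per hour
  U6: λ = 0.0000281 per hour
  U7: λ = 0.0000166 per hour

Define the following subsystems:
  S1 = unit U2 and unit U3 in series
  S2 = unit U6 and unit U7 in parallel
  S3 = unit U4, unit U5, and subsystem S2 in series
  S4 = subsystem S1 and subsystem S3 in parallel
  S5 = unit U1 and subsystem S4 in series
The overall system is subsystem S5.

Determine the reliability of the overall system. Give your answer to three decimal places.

R(U1) = exp(−0.0000133 × 8760) = 0.89002
R(U2) = exp(−0.0000202 × 8760) = 0.83782
R(U3) = exp(−0.0000207 × 8760) = 0.83416
R(U4) = exp(−0.0000154 × 8760) = 0.87380
R(U5) = exp(−0.0000369 × 8760) = 0.72380
R(U6) = exp(−0.0000281 × 8760) = 0.78180
R(U7) = exp(−0.0000166 × 8760) = 0.86466
Series (U2 and U3): 0.83782 × 0.83416 = 0.69888
Parallel (U6 and U7): 1 − (1 − 0.78180)(1 − 0.86466) = 0.97047
Series (U4, U5, and [0.97047]): 0.87380 × 0.72380 × 0.97047 = 0.61378
Parallel ([0.69888] and [0.61378]): 1 − (1 − 0.69888)(1 − 0.61378) = 0.88370
Series (U1 and [0.88370]): 0.89002 × 0.88370 = 0.787

0.787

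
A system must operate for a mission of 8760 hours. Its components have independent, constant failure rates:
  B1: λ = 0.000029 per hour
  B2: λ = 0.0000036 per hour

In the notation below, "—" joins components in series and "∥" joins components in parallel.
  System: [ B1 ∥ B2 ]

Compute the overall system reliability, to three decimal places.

R(B1) = exp(−0.000029 × 8760) = 0.77566
R(B2) = exp(−0.0000036 × 8760) = 0.96896
Parallel (B1 and B2): 1 − (1 − 0.77566)(1 − 0.96896) = 0.993

0.993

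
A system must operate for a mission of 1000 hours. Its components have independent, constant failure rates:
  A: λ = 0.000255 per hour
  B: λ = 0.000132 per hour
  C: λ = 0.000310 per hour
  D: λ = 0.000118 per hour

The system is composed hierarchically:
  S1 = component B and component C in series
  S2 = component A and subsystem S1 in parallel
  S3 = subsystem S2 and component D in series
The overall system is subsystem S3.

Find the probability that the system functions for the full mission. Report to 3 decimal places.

R(A) = exp(−0.000255 × 1000) = 0.77492
R(B) = exp(−0.000132 × 1000) = 0.87634
R(C) = exp(−0.000310 × 1000) = 0.73345
R(D) = exp(−0.000118 × 1000) = 0.88870
Series (B and C): 0.87634 × 0.73345 = 0.64275
Parallel (A and [0.64275]): 1 − (1 − 0.77492)(1 − 0.64275) = 0.91959
Series ([0.91959] and D): 0.91959 × 0.88870 = 0.817

0.817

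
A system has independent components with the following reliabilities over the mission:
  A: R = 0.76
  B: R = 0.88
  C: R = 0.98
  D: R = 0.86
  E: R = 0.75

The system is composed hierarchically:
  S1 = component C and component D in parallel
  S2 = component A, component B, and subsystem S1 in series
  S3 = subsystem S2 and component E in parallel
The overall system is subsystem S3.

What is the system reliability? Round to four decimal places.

0.9167

Parallel (C and D): 1 − (1 − 0.980000)(1 − 0.860000) = 0.997200
Series (A, B, and [0.997200]): 0.760000 × 0.880000 × 0.997200 = 0.666927
Parallel ([0.666927] and E): 1 − (1 − 0.666927)(1 − 0.750000) = 0.9167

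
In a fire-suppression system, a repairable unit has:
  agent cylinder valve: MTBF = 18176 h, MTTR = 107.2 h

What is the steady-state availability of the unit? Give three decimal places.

0.994

A(agent cylinder valve) = MTBF/(MTBF+MTTR) = 18176/(18176+107.2) = 0.994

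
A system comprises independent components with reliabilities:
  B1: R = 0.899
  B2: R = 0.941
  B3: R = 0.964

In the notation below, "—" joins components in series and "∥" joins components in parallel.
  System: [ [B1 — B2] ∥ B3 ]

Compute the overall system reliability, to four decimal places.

0.9945

Series (B1 and B2): 0.899000 × 0.941000 = 0.845959
Parallel ([0.845959] and B3): 1 − (1 − 0.845959)(1 − 0.964000) = 0.9945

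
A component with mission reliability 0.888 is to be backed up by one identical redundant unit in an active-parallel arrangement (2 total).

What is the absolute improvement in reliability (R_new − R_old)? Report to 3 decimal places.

0.099

R_before = 0.888
R_after = 1 − (1 − 0.888)^2 = 0.987
ΔR = 0.987 − 0.888 = 0.099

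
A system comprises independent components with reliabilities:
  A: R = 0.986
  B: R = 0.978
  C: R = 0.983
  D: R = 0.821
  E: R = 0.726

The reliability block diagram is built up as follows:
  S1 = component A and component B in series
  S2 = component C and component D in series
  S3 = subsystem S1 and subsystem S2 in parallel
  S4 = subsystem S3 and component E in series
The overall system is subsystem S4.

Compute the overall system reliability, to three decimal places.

0.721

Series (A and B): 0.98600 × 0.97800 = 0.96431
Series (C and D): 0.98300 × 0.82100 = 0.80704
Parallel ([0.96431] and [0.80704]): 1 − (1 − 0.96431)(1 − 0.80704) = 0.99311
Series ([0.99311] and E): 0.99311 × 0.72600 = 0.721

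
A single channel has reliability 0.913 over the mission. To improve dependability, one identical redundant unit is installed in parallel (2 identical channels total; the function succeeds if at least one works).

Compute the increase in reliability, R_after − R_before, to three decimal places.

0.079

R_before = 0.913
R_after = 1 − (1 − 0.913)^2 = 0.992
ΔR = 0.992 − 0.913 = 0.079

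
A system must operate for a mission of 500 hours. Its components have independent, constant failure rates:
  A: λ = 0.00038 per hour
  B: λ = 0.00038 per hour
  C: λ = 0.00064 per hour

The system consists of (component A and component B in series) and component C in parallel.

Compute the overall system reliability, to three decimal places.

0.913

R(A) = exp(−0.00038 × 500) = 0.82696
R(B) = exp(−0.00038 × 500) = 0.82696
R(C) = exp(−0.00064 × 500) = 0.72615
Series (A and B): 0.82696 × 0.82696 = 0.68386
Parallel ([0.68386] and C): 1 − (1 − 0.68386)(1 − 0.72615) = 0.913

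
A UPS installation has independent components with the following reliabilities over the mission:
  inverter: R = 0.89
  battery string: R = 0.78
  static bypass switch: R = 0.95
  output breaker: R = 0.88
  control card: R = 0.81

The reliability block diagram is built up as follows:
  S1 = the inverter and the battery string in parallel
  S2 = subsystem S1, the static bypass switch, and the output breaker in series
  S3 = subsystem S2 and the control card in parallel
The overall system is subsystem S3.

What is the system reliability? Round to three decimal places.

0.965

Parallel (inverter and battery string): 1 − (1 − 0.89000)(1 − 0.78000) = 0.97580
Series ([0.97580], static bypass switch, and output breaker): 0.97580 × 0.95000 × 0.88000 = 0.81577
Parallel ([0.81577] and control card): 1 − (1 − 0.81577)(1 − 0.81000) = 0.965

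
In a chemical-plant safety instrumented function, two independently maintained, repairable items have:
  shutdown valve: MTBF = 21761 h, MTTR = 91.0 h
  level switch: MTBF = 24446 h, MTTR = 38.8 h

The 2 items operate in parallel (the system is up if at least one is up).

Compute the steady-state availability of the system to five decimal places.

A(shutdown valve) = MTBF/(MTBF+MTTR) = 21761/(21761+91.0) = 0.995836
A(level switch) = MTBF/(MTBF+MTTR) = 24446/(24446+38.8) = 0.998415
Parallel availability: 1 − (1 − 0.995836)(1 − 0.998415) = 0.99999

0.99999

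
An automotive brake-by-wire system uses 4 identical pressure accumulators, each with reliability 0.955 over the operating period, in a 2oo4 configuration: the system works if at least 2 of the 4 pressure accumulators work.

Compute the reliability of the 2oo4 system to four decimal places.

0.9996

R = Σ_{i=2}^{4} C(4,i) p^i (1−p)^{4−i} with p = 0.955
C(4,2)·0.955^2·0.045^2 = 0.011081
C(4,3)·0.955^3·0.045^1 = 0.156777
C(4,4)·0.955^4·0.045^0 = 0.831790
Sum = 0.9996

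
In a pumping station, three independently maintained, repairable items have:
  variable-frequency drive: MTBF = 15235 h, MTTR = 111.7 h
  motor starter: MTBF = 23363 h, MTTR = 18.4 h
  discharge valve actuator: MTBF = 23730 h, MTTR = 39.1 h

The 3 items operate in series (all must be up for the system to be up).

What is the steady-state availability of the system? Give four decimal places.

0.9903

A(variable-frequency drive) = MTBF/(MTBF+MTTR) = 15235/(15235+111.7) = 0.992722
A(motor starter) = MTBF/(MTBF+MTTR) = 23363/(23363+18.4) = 0.999213
A(discharge valve actuator) = MTBF/(MTBF+MTTR) = 23730/(23730+39.1) = 0.998355
Series availability: 0.992722 × 0.999213 × 0.998355 = 0.9903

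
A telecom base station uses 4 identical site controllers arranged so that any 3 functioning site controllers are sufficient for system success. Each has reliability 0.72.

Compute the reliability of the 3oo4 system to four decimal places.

R = Σ_{i=3}^{4} C(4,i) p^i (1−p)^{4−i} with p = 0.72
C(4,3)·0.72^3·0.28^1 = 0.418038
C(4,4)·0.72^4·0.28^0 = 0.268739
Sum = 0.6868

0.6868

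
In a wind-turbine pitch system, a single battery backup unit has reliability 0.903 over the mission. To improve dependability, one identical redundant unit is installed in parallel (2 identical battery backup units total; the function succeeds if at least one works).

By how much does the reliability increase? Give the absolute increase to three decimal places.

0.088

R_before = 0.903
R_after = 1 − (1 − 0.903)^2 = 0.991
ΔR = 0.991 − 0.903 = 0.088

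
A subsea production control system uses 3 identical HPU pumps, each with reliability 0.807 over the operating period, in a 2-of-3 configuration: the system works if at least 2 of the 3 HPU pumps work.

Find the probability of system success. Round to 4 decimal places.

0.9026

R = Σ_{i=2}^{3} C(3,i) p^i (1−p)^{3−i} with p = 0.807
C(3,2)·0.807^2·0.193^1 = 0.377073
C(3,3)·0.807^3·0.193^0 = 0.525558
Sum = 0.9026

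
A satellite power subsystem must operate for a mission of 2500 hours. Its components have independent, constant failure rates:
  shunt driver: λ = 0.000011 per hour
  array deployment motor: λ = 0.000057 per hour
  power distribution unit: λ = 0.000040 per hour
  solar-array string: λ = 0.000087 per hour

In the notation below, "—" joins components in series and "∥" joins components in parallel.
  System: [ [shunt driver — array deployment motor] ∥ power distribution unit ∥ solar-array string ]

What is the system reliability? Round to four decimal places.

R(shunt driver) = exp(−0.000011 × 2500) = 0.972875
R(array deployment motor) = exp(−0.000057 × 2500) = 0.867188
R(power distribution unit) = exp(−0.000040 × 2500) = 0.904837
R(solar-array string) = exp(−0.000087 × 2500) = 0.804528
Series (shunt driver and array deployment motor): 0.972875 × 0.867188 = 0.843666
Parallel ([0.843666], power distribution unit, and solar-array string): 1 − (1 − 0.843666)(1 − 0.904837)(1 − 0.804528) = 0.9971

0.9971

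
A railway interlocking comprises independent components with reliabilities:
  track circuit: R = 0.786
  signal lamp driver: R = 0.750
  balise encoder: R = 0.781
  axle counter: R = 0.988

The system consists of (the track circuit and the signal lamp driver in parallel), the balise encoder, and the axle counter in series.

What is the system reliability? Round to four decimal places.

Parallel (track circuit and signal lamp driver): 1 − (1 − 0.786000)(1 − 0.750000) = 0.946500
Series ([0.946500], balise encoder, and axle counter): 0.946500 × 0.781000 × 0.988000 = 0.7303

0.7303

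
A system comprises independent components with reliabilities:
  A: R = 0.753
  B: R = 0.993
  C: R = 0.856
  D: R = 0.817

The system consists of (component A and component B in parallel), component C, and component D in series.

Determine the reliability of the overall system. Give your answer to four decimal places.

Parallel (A and B): 1 − (1 − 0.753000)(1 − 0.993000) = 0.998271
Series ([0.998271], C, and D): 0.998271 × 0.856000 × 0.817000 = 0.6981

0.6981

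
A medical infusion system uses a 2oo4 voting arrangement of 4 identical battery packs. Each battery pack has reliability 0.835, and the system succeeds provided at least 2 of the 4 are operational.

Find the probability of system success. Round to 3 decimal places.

0.984

R = Σ_{i=2}^{4} C(4,i) p^i (1−p)^{4−i} with p = 0.835
C(4,2)·0.835^2·0.165^2 = 0.11389
C(4,3)·0.835^3·0.165^1 = 0.38424
C(4,4)·0.835^4·0.165^0 = 0.48612
Sum = 0.984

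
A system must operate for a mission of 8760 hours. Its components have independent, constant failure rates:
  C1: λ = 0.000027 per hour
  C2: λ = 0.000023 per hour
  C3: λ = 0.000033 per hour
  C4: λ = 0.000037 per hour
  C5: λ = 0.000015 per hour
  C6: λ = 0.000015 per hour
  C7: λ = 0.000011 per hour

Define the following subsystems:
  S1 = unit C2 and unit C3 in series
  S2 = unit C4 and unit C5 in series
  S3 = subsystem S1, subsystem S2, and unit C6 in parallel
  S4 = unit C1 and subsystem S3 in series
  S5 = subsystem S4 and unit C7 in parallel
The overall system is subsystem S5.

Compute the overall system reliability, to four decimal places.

0.9794

R(C1) = exp(−0.000027 × 8760) = 0.789370
R(C2) = exp(−0.000023 × 8760) = 0.817520
R(C3) = exp(−0.000033 × 8760) = 0.748952
R(C4) = exp(−0.000037 × 8760) = 0.723163
R(C5) = exp(−0.000015 × 8760) = 0.876867
R(C6) = exp(−0.000015 × 8760) = 0.876867
R(C7) = exp(−0.000011 × 8760) = 0.908137
Series (C2 and C3): 0.817520 × 0.748952 = 0.612283
Series (C4 and C5): 0.723163 × 0.876867 = 0.634118
Parallel ([0.612283], [0.634118], and C6): 1 − (1 − 0.612283)(1 − 0.634118)(1 − 0.876867) = 0.982533
Series (C1 and [0.982533]): 0.789370 × 0.982533 = 0.775582
Parallel ([0.775582] and C7): 1 − (1 − 0.775582)(1 − 0.908137) = 0.9794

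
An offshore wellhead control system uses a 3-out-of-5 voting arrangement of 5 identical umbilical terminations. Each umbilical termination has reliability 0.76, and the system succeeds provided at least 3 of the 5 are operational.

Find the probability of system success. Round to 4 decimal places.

R = Σ_{i=3}^{5} C(5,i) p^i (1−p)^{5−i} with p = 0.76
C(5,3)·0.76^3·0.24^2 = 0.252850
C(5,4)·0.76^4·0.24^1 = 0.400346
C(5,5)·0.76^5·0.24^0 = 0.253553
Sum = 0.9067

0.9067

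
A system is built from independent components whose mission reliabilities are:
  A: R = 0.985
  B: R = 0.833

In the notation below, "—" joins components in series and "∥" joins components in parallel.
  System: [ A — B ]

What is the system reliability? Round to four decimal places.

Series (A and B): 0.985000 × 0.833000 = 0.8205

0.8205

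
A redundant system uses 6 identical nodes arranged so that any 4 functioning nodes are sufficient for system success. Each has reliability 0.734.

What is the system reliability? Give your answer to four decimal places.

R = Σ_{i=4}^{6} C(6,i) p^i (1−p)^{6−i} with p = 0.734
C(6,4)·0.734^4·0.266^2 = 0.308062
C(6,5)·0.734^5·0.266^1 = 0.340027
C(6,6)·0.734^6·0.266^0 = 0.156378
Sum = 0.8045

0.8045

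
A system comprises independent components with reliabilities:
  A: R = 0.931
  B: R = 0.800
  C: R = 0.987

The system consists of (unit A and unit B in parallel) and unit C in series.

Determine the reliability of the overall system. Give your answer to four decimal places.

Parallel (A and B): 1 − (1 − 0.931000)(1 − 0.800000) = 0.986200
Series ([0.986200] and C): 0.986200 × 0.987000 = 0.9734

0.9734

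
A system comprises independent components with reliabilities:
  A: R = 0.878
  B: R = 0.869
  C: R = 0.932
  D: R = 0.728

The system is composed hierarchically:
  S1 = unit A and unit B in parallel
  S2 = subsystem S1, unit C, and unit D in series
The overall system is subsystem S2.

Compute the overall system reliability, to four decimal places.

Parallel (A and B): 1 − (1 − 0.878000)(1 − 0.869000) = 0.984018
Series ([0.984018], C, and D): 0.984018 × 0.932000 × 0.728000 = 0.6677

0.6677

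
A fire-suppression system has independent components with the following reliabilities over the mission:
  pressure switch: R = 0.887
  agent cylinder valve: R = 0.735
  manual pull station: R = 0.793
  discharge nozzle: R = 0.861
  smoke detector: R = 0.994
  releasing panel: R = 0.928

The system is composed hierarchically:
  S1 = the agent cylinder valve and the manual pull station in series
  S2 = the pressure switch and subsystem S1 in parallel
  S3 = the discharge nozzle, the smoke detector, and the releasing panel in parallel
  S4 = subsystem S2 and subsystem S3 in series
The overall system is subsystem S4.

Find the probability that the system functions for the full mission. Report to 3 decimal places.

0.953

Series (agent cylinder valve and manual pull station): 0.73500 × 0.79300 = 0.58286
Parallel (pressure switch and [0.58286]): 1 − (1 − 0.88700)(1 − 0.58286) = 0.95286
Parallel (discharge nozzle, smoke detector, and releasing panel): 1 − (1 − 0.86100)(1 − 0.99400)(1 − 0.92800) = 0.99994
Series ([0.95286] and [0.99994]): 0.95286 × 0.99994 = 0.953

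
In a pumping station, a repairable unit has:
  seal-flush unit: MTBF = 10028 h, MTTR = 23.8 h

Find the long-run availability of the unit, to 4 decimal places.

0.9976

A(seal-flush unit) = MTBF/(MTBF+MTTR) = 10028/(10028+23.8) = 0.9976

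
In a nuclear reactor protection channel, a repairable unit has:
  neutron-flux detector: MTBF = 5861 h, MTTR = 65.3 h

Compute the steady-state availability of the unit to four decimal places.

A(neutron-flux detector) = MTBF/(MTBF+MTTR) = 5861/(5861+65.3) = 0.9890

0.9890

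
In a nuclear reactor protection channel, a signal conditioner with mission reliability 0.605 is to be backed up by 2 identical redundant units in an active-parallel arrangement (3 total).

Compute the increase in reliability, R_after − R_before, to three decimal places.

0.333

R_before = 0.605
R_after = 1 − (1 − 0.605)^3 = 0.938
ΔR = 0.938 − 0.605 = 0.333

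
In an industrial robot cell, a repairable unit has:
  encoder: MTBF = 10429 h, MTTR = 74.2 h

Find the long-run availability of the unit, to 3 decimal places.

0.993

A(encoder) = MTBF/(MTBF+MTTR) = 10429/(10429+74.2) = 0.993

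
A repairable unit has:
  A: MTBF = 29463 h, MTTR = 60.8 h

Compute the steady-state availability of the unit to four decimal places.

A(A) = MTBF/(MTBF+MTTR) = 29463/(29463+60.8) = 0.9979

0.9979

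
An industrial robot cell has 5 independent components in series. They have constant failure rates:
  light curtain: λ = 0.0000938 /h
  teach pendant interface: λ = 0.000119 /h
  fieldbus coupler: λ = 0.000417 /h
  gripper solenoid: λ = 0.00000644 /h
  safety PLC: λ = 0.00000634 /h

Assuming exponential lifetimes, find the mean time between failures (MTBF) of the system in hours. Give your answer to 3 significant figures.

Series of exponential components: λ_sys = Σ λ_i
λ_sys = 0.0000938 + 0.000119 + 0.000417 + 0.00000644 + 0.00000634 = 6.4258e-04 /h
MTBF = 1 / λ_sys = 1560 h

1560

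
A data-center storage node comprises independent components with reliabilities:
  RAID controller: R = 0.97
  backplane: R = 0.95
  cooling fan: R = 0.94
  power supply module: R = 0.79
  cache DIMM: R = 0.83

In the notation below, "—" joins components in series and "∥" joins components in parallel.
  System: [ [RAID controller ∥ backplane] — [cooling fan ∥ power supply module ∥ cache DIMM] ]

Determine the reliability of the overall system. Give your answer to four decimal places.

Parallel (RAID controller and backplane): 1 − (1 − 0.970000)(1 − 0.950000) = 0.998500
Parallel (cooling fan, power supply module, and cache DIMM): 1 − (1 − 0.940000)(1 − 0.790000)(1 − 0.830000) = 0.997858
Series ([0.998500] and [0.997858]): 0.998500 × 0.997858 = 0.9964

0.9964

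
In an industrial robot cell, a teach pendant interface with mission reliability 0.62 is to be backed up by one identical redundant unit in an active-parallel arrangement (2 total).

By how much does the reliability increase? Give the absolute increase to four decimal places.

R_before = 0.62
R_after = 1 − (1 − 0.62)^2 = 0.8556
ΔR = 0.8556 − 0.62 = 0.2356

0.2356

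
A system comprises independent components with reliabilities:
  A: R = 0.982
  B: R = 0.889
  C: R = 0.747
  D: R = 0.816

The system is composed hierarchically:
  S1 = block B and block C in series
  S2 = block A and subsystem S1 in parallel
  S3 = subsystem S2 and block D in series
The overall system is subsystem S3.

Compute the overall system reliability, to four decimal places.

0.8111

Series (B and C): 0.889000 × 0.747000 = 0.664083
Parallel (A and [0.664083]): 1 − (1 − 0.982000)(1 − 0.664083) = 0.993953
Series ([0.993953] and D): 0.993953 × 0.816000 = 0.8111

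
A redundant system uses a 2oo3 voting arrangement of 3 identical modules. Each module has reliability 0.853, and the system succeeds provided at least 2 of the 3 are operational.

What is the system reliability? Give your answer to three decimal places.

R = Σ_{i=2}^{3} C(3,i) p^i (1−p)^{3−i} with p = 0.853
C(3,2)·0.853^2·0.147^1 = 0.32088
C(3,3)·0.853^3·0.147^0 = 0.62065
Sum = 0.942

0.942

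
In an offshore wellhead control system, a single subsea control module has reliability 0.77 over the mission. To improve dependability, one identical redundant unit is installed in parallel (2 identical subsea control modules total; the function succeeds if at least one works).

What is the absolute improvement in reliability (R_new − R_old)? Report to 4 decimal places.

0.1771

R_before = 0.77
R_after = 1 − (1 − 0.77)^2 = 0.9471
ΔR = 0.9471 − 0.77 = 0.1771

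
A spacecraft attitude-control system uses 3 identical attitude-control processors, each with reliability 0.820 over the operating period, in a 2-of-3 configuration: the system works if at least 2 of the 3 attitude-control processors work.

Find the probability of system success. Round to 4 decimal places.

0.9145

R = Σ_{i=2}^{3} C(3,i) p^i (1−p)^{3−i} with p = 0.820
C(3,2)·0.820^2·0.180^1 = 0.363096
C(3,3)·0.820^3·0.180^0 = 0.551368
Sum = 0.9145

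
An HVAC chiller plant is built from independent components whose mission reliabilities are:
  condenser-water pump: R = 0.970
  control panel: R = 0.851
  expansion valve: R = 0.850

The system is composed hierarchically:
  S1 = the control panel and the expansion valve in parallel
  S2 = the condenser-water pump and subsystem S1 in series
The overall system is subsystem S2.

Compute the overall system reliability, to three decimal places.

Parallel (control panel and expansion valve): 1 − (1 − 0.85100)(1 − 0.85000) = 0.97765
Series (condenser-water pump and [0.97765]): 0.97000 × 0.97765 = 0.948

0.948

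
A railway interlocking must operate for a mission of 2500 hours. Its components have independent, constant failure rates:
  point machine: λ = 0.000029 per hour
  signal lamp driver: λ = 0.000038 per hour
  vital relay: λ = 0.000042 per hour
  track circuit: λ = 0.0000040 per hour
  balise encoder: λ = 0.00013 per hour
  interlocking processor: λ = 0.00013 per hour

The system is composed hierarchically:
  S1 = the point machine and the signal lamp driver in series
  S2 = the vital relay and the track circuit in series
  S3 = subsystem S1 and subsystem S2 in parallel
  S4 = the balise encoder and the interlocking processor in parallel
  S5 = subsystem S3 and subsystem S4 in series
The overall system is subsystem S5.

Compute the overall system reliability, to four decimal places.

R(point machine) = exp(−0.000029 × 2500) = 0.930066
R(signal lamp driver) = exp(−0.000038 × 2500) = 0.909373
R(vital relay) = exp(−0.000042 × 2500) = 0.900325
R(track circuit) = exp(−0.0000040 × 2500) = 0.990050
R(balise encoder) = exp(−0.00013 × 2500) = 0.722527
R(interlocking processor) = exp(−0.00013 × 2500) = 0.722527
Series (point machine and signal lamp driver): 0.930066 × 0.909373 = 0.845777
Series (vital relay and track circuit): 0.900325 × 0.990050 = 0.891367
Parallel ([0.845777] and [0.891367]): 1 − (1 − 0.845777)(1 − 0.891367) = 0.983246
Parallel (balise encoder and interlocking processor): 1 − (1 − 0.722527)(1 − 0.722527) = 0.923009
Series ([0.983246] and [0.923009]): 0.983246 × 0.923009 = 0.9075

0.9075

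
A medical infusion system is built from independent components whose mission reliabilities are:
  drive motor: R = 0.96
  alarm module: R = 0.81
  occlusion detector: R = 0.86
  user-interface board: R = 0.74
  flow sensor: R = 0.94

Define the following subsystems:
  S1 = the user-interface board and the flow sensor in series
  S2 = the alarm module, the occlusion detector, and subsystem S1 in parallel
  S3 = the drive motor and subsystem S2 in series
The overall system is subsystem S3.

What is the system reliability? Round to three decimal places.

Series (user-interface board and flow sensor): 0.74000 × 0.94000 = 0.69560
Parallel (alarm module, occlusion detector, and [0.69560]): 1 − (1 − 0.81000)(1 − 0.86000)(1 − 0.69560) = 0.99190
Series (drive motor and [0.99190]): 0.96000 × 0.99190 = 0.952

0.952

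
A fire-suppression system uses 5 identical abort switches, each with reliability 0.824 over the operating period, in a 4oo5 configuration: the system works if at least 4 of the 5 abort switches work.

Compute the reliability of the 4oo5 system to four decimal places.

R = Σ_{i=4}^{5} C(5,i) p^i (1−p)^{5−i} with p = 0.824
C(5,4)·0.824^4·0.176^1 = 0.405687
C(5,5)·0.824^5·0.176^0 = 0.379871
Sum = 0.7856

0.7856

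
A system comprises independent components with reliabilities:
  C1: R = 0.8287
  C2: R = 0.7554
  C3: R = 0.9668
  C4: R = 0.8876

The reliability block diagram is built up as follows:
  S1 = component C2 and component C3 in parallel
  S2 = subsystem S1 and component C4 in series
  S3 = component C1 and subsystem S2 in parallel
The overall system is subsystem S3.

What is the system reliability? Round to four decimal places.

0.9795

Parallel (C2 and C3): 1 − (1 − 0.755400)(1 − 0.966800) = 0.991879
Series ([0.991879] and C4): 0.991879 × 0.887600 = 0.880392
Parallel (C1 and [0.880392]): 1 − (1 − 0.828700)(1 − 0.880392) = 0.9795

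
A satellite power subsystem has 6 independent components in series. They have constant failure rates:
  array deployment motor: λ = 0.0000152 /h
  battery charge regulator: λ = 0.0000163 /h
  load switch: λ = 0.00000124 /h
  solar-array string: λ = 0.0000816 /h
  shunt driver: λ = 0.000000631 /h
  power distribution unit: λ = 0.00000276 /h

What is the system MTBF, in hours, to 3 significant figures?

8490

Series of exponential components: λ_sys = Σ λ_i
λ_sys = 0.0000152 + 0.0000163 + 0.00000124 + 0.0000816 + 0.000000631 + 0.00000276 = 1.1773e-04 /h
MTBF = 1 / λ_sys = 8490 h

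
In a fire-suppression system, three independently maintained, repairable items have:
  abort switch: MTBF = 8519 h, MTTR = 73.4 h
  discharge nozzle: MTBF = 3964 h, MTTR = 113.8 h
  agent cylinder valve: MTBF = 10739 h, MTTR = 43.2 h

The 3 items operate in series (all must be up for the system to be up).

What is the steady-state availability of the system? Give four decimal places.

0.9599

A(abort switch) = MTBF/(MTBF+MTTR) = 8519/(8519+73.4) = 0.991458
A(discharge nozzle) = MTBF/(MTBF+MTTR) = 3964/(3964+113.8) = 0.972093
A(agent cylinder valve) = MTBF/(MTBF+MTTR) = 10739/(10739+43.2) = 0.995993
Series availability: 0.991458 × 0.972093 × 0.995993 = 0.9599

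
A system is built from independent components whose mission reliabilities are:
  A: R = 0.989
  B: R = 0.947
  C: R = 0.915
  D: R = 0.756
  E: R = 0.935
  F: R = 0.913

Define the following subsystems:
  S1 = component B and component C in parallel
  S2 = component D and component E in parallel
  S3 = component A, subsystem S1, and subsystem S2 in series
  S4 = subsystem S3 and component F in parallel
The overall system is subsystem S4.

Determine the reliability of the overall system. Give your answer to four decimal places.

0.9973

Parallel (B and C): 1 − (1 − 0.947000)(1 − 0.915000) = 0.995495
Parallel (D and E): 1 − (1 − 0.756000)(1 − 0.935000) = 0.984140
Series (A, [0.995495], and [0.984140]): 0.989000 × 0.995495 × 0.984140 = 0.968930
Parallel ([0.968930] and F): 1 − (1 − 0.968930)(1 − 0.913000) = 0.9973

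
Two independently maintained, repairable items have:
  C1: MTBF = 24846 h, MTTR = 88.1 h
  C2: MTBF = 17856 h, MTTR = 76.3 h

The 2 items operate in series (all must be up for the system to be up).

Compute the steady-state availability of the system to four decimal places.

A(C1) = MTBF/(MTBF+MTTR) = 24846/(24846+88.1) = 0.996467
A(C2) = MTBF/(MTBF+MTTR) = 17856/(17856+76.3) = 0.995745
Series availability: 0.996467 × 0.995745 = 0.9922

0.9922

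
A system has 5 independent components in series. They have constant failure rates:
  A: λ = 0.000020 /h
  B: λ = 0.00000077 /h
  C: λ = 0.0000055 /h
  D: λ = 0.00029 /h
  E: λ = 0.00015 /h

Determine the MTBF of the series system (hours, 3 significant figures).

Series of exponential components: λ_sys = Σ λ_i
λ_sys = 0.000020 + 0.00000077 + 0.0000055 + 0.00029 + 0.00015 = 4.6627e-04 /h
MTBF = 1 / λ_sys = 2140 h

2140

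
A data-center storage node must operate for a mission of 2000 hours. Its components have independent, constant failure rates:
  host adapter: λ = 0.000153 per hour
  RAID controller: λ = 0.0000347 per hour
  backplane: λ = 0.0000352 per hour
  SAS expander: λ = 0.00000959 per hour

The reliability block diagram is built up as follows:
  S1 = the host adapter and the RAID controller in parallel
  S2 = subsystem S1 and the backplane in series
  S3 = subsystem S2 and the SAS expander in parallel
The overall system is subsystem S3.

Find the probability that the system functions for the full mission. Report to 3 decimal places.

0.998

R(host adapter) = exp(−0.000153 × 2000) = 0.73639
R(RAID controller) = exp(−0.0000347 × 2000) = 0.93295
R(backplane) = exp(−0.0000352 × 2000) = 0.93202
R(SAS expander) = exp(−0.00000959 × 2000) = 0.98100
Parallel (host adapter and RAID controller): 1 − (1 − 0.73639)(1 − 0.93295) = 0.98232
Series ([0.98232] and backplane): 0.98232 × 0.93202 = 0.91554
Parallel ([0.91554] and SAS expander): 1 − (1 − 0.91554)(1 − 0.98100) = 0.998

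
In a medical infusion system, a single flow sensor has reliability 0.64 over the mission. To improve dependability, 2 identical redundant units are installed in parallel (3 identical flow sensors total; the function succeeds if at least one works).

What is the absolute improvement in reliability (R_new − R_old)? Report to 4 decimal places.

0.3133

R_before = 0.64
R_after = 1 − (1 − 0.64)^3 = 0.9533
ΔR = 0.9533 − 0.64 = 0.3133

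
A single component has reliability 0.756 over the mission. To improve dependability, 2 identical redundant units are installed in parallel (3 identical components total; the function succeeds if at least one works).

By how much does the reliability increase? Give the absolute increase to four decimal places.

R_before = 0.756
R_after = 1 − (1 − 0.756)^3 = 0.9855
ΔR = 0.9855 − 0.756 = 0.2295

0.2295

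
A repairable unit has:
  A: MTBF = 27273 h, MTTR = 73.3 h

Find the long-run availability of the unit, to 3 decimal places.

0.997

A(A) = MTBF/(MTBF+MTTR) = 27273/(27273+73.3) = 0.997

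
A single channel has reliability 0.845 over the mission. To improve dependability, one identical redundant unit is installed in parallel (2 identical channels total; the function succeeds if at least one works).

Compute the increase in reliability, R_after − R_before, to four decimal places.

0.1310

R_before = 0.845
R_after = 1 − (1 − 0.845)^2 = 0.9760
ΔR = 0.9760 − 0.845 = 0.1310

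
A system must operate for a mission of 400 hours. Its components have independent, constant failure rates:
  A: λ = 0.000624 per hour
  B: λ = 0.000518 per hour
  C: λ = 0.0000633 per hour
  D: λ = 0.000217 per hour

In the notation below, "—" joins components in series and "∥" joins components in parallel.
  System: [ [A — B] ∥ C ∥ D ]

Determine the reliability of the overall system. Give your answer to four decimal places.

0.9992

R(A) = exp(−0.000624 × 400) = 0.779112
R(B) = exp(−0.000518 × 400) = 0.812857
R(C) = exp(−0.0000633 × 400) = 0.974998
R(D) = exp(−0.000217 × 400) = 0.916860
Series (A and B): 0.779112 × 0.812857 = 0.633307
Parallel ([0.633307], C, and D): 1 − (1 − 0.633307)(1 − 0.974998)(1 − 0.916860) = 0.9992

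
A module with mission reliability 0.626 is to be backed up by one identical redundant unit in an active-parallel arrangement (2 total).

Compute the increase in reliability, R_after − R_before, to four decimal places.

R_before = 0.626
R_after = 1 − (1 − 0.626)^2 = 0.8601
ΔR = 0.8601 − 0.626 = 0.2341

0.2341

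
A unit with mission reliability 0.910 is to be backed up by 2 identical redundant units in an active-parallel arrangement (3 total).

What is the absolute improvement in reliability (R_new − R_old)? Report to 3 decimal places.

0.089

R_before = 0.910
R_after = 1 − (1 − 0.910)^3 = 0.999
ΔR = 0.999 − 0.910 = 0.089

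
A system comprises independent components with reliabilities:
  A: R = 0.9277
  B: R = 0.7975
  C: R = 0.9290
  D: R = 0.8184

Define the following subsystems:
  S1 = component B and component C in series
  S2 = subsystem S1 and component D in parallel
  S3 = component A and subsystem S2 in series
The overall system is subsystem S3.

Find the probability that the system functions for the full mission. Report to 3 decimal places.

Series (B and C): 0.79750 × 0.92900 = 0.74088
Parallel ([0.74088] and D): 1 − (1 − 0.74088)(1 − 0.81840) = 0.95294
Series (A and [0.95294]): 0.92770 × 0.95294 = 0.884

0.884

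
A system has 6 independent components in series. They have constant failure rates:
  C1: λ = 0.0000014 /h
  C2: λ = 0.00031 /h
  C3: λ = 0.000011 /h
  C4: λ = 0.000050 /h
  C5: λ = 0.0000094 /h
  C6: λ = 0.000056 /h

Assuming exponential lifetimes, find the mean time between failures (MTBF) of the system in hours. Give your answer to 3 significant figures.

Series of exponential components: λ_sys = Σ λ_i
λ_sys = 0.0000014 + 0.00031 + 0.000011 + 0.000050 + 0.0000094 + 0.000056 = 4.3780e-04 /h
MTBF = 1 / λ_sys = 2280 h

2280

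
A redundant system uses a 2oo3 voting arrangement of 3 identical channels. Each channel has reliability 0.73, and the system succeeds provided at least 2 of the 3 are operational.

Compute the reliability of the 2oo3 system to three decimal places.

R = Σ_{i=2}^{3} C(3,i) p^i (1−p)^{3−i} with p = 0.73
C(3,2)·0.73^2·0.27^1 = 0.43165
C(3,3)·0.73^3·0.27^0 = 0.38902
Sum = 0.821

0.821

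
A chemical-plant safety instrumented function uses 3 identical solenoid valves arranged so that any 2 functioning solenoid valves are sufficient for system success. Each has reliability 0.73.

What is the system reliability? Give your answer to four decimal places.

R = Σ_{i=2}^{3} C(3,i) p^i (1−p)^{3−i} with p = 0.73
C(3,2)·0.73^2·0.27^1 = 0.431649
C(3,3)·0.73^3·0.27^0 = 0.389017
Sum = 0.8207

0.8207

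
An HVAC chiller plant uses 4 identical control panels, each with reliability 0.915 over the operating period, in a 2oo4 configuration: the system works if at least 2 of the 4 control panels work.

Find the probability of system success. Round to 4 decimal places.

R = Σ_{i=2}^{4} C(4,i) p^i (1−p)^{4−i} with p = 0.915
C(4,2)·0.915^2·0.085^2 = 0.036294
C(4,3)·0.915^3·0.085^1 = 0.260461
C(4,4)·0.915^4·0.085^0 = 0.700946
Sum = 0.9977

0.9977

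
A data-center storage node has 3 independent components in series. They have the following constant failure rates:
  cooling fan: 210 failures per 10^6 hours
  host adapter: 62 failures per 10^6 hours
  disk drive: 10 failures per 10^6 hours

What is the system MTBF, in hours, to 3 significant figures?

Series of exponential components: λ_sys = Σ λ_i
λ_sys = 0.00021 + 0.000062 + 0.000010 = 2.8200e-04 /h
MTBF = 1 / λ_sys = 3550 h

3550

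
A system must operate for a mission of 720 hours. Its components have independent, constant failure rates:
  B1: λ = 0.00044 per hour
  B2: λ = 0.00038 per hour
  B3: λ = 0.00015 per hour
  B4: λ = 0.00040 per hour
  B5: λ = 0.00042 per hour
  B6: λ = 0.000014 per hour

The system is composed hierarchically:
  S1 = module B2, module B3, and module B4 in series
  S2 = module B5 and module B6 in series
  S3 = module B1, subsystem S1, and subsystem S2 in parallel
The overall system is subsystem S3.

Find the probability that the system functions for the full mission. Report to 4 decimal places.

R(B1) = exp(−0.00044 × 720) = 0.728476
R(B2) = exp(−0.00038 × 720) = 0.760636
R(B3) = exp(−0.00015 × 720) = 0.897628
R(B4) = exp(−0.00040 × 720) = 0.749762
R(B5) = exp(−0.00042 × 720) = 0.739042
R(B6) = exp(−0.000014 × 720) = 0.989971
Series (B2, B3, and B4): 0.760636 × 0.897628 × 0.749762 = 0.511914
Series (B5 and B6): 0.739042 × 0.989971 = 0.731630
Parallel (B1, [0.511914], and [0.731630]): 1 − (1 − 0.728476)(1 − 0.511914)(1 − 0.731630) = 0.9644

0.9644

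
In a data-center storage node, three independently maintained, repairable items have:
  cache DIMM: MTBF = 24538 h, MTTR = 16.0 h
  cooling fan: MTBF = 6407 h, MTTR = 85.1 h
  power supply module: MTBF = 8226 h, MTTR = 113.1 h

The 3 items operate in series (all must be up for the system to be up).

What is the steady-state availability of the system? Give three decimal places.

A(cache DIMM) = MTBF/(MTBF+MTTR) = 24538/(24538+16.0) = 0.999348
A(cooling fan) = MTBF/(MTBF+MTTR) = 6407/(6407+85.1) = 0.986892
A(power supply module) = MTBF/(MTBF+MTTR) = 8226/(8226+113.1) = 0.986437
Series availability: 0.999348 × 0.986892 × 0.986437 = 0.973

0.973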